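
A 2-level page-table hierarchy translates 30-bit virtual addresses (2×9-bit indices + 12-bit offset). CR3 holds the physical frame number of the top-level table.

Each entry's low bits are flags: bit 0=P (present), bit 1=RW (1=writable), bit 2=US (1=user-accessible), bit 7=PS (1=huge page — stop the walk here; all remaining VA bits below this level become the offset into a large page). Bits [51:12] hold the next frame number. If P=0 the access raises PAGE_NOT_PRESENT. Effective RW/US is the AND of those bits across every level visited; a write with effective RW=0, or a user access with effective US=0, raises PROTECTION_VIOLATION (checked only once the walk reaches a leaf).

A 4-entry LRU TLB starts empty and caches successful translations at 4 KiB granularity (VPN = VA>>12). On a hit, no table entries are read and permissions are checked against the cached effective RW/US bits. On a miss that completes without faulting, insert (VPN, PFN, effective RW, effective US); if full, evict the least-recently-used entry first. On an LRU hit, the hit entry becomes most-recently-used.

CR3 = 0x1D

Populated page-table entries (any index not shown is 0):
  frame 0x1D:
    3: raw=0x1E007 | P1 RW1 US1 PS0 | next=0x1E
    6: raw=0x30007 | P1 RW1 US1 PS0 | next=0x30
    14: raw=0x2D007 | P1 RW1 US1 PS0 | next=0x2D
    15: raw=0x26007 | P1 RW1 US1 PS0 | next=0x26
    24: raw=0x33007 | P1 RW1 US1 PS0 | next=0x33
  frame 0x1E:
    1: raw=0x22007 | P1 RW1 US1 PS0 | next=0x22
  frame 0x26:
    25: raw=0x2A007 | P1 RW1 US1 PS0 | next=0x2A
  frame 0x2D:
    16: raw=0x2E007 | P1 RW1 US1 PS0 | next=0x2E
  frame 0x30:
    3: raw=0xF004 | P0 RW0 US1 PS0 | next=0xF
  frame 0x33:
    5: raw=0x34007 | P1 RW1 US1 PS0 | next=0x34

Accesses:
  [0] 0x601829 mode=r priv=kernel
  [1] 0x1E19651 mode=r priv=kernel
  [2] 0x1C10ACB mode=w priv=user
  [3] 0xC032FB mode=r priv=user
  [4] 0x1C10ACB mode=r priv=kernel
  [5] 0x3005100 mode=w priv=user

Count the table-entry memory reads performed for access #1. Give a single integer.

Trace:
#0 VA=0x601829 (r,kernel):
  [0] read 0x1D idx=3: raw=0x1E007 flags P=1 W=1 U=1 S=0
  [1] read 0x1E idx=1: raw=0x22007 flags P=1 W=1 U=1 S=0
  ⇒ phys 0x22829  [2 reads]
#1 VA=0x1E19651 (r,kernel):
  [0] read 0x1D idx=15: raw=0x26007 flags P=1 W=1 U=1 S=0
  [1] read 0x26 idx=25: raw=0x2A007 flags P=1 W=1 U=1 S=0
  ⇒ phys 0x2A651  [2 reads]
#2 VA=0x1C10ACB (w,user):
  [0] read 0x1D idx=14: raw=0x2D007 flags P=1 W=1 U=1 S=0
  [1] read 0x2D idx=16: raw=0x2E007 flags P=1 W=1 U=1 S=0
  ⇒ phys 0x2EACB  [2 reads]
#3 VA=0xC032FB (r,user):
  [0] read 0x1D idx=6: raw=0x30007 flags P=1 W=1 U=1 S=0
  [1] read 0x30 idx=3: raw=0xF004 flags P=0 W=0 U=1 S=0
  → PAGE_NOT_PRESENT  (2 entries read)
#4 VA=0x1C10ACB (r,kernel):
  TLB hit vpn=0x1C10 → PA=0x2EACB
#5 VA=0x3005100 (w,user):
  [0] read 0x1D idx=24: raw=0x33007 flags P=1 W=1 U=1 S=0
  [1] read 0x33 idx=5: raw=0x34007 flags P=1 W=1 U=1 S=0
  ⇒ phys 0x34100  [2 reads]

Entries read for #1: 2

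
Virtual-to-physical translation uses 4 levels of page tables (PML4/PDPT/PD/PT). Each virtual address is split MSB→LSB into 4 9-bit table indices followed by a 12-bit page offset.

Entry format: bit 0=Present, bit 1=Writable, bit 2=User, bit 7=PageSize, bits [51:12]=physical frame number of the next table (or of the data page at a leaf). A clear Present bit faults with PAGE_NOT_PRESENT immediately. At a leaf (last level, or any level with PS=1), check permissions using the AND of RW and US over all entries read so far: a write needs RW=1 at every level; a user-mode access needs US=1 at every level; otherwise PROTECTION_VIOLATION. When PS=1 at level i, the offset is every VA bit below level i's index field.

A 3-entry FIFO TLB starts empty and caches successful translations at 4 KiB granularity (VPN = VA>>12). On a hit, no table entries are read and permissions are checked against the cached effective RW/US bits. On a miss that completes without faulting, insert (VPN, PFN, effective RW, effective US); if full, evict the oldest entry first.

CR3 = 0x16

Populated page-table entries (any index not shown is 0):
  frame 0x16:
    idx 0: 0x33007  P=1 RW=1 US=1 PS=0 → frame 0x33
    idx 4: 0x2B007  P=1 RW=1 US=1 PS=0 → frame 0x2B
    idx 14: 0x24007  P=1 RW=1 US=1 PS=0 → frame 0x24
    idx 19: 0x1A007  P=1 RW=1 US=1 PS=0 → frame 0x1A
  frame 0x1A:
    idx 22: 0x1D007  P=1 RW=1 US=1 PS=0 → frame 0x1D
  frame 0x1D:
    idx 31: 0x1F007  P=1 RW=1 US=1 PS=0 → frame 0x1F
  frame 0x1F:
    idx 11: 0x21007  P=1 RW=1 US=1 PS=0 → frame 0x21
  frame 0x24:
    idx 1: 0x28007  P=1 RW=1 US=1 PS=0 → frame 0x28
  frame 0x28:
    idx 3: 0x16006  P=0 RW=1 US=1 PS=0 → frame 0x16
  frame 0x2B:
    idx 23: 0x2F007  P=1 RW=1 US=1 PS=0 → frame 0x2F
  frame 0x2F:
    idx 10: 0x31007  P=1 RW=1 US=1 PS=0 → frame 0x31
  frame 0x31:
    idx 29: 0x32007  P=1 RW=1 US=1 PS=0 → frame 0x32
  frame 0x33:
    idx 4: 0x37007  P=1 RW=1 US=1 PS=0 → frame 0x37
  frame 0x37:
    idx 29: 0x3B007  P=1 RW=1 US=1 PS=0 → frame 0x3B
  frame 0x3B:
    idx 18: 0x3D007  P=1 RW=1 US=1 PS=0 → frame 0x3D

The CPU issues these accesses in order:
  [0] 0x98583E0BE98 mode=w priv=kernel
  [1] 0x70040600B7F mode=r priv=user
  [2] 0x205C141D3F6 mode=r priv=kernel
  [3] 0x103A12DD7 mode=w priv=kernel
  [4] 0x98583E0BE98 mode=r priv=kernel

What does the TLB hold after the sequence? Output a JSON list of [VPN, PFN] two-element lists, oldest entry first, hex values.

Trace:
#0 VA=0x98583E0BE98 (w,kernel):
  lvl0: tbl 0x16, slot 19 ⇒ 0x1A007 (P1/RW1/US1/PS0)
  lvl1: tbl 0x1A, slot 22 ⇒ 0x1D007 (P1/RW1/US1/PS0)
  lvl2: tbl 0x1D, slot 31 ⇒ 0x1F007 (P1/RW1/US1/PS0)
  lvl3: tbl 0x1F, slot 11 ⇒ 0x21007 (P1/RW1/US1/PS0)
  ✓ 0x21E98  — 4 lookups
#1 VA=0x70040600B7F (r,user):
  lvl0: tbl 0x16, slot 14 ⇒ 0x24007 (P1/RW1/US1/PS0)
  lvl1: tbl 0x24, slot 1 ⇒ 0x28007 (P1/RW1/US1/PS0)
  lvl2: tbl 0x28, slot 3 ⇒ 0x16006 (P0/RW1/US1/PS0)
  → PAGE_NOT_PRESENT  (3 entries read)
#2 VA=0x205C141D3F6 (r,kernel):
  lvl0: tbl 0x16, slot 4 ⇒ 0x2B007 (P1/RW1/US1/PS0)
  lvl1: tbl 0x2B, slot 23 ⇒ 0x2F007 (P1/RW1/US1/PS0)
  lvl2: tbl 0x2F, slot 10 ⇒ 0x31007 (P1/RW1/US1/PS0)
  lvl3: tbl 0x31, slot 29 ⇒ 0x32007 (P1/RW1/US1/PS0)
  ✓ 0x323F6  — 4 lookups
#3 VA=0x103A12DD7 (w,kernel):
  lvl0: tbl 0x16, slot 0 ⇒ 0x33007 (P1/RW1/US1/PS0)
  lvl1: tbl 0x33, slot 4 ⇒ 0x37007 (P1/RW1/US1/PS0)
  lvl2: tbl 0x37, slot 29 ⇒ 0x3B007 (P1/RW1/US1/PS0)
  lvl3: tbl 0x3B, slot 18 ⇒ 0x3D007 (P1/RW1/US1/PS0)
  ✓ 0x3DDD7  — 4 lookups
#4 VA=0x98583E0BE98 (r,kernel):
  TLB hit vpn=0x98583E0B → PA=0x21E98

TLB: [["0x98583E0B", "0x21"], ["0x205C141D", "0x32"], ["0x103A12", "0x3D"]]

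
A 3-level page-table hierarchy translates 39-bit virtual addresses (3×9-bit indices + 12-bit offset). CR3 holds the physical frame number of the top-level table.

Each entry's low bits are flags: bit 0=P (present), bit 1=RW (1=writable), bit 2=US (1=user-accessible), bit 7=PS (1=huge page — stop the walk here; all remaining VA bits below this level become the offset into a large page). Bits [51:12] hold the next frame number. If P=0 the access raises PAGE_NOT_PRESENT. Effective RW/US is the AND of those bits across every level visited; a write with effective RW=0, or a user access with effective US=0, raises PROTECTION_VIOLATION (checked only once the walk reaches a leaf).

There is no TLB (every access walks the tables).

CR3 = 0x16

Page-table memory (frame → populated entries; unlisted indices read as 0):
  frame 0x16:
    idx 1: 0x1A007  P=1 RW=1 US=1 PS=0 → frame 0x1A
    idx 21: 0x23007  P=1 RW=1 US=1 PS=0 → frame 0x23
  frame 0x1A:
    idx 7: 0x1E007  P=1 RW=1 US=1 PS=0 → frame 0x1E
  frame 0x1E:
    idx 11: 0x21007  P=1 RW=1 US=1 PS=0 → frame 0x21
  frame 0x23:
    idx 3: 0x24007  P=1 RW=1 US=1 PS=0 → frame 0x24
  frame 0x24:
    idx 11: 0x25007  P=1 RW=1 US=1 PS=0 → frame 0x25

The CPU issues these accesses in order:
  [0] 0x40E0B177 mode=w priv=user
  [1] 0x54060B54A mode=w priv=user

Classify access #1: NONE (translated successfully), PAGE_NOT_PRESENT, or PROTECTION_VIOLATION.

Trace:
#0 VA=0x40E0B177 (w,user):
  L0 @0x16[1] → 0x1A007  P=1,RW=1,US=1,PS=0
  L1 @0x1A[7] → 0x1E007  P=1,RW=1,US=1,PS=0
  L2 @0x1E[11] → 0x21007  P=1,RW=1,US=1,PS=0
  ✓ 0x21177  — 3 lookups
#1 VA=0x54060B54A (w,user):
  L0 @0x16[21] → 0x23007  P=1,RW=1,US=1,PS=0
  L1 @0x23[3] → 0x24007  P=1,RW=1,US=1,PS=0
  L2 @0x24[11] → 0x25007  P=1,RW=1,US=1,PS=0
  ✓ 0x2554A  — 3 lookups

Access #1 fault: NONE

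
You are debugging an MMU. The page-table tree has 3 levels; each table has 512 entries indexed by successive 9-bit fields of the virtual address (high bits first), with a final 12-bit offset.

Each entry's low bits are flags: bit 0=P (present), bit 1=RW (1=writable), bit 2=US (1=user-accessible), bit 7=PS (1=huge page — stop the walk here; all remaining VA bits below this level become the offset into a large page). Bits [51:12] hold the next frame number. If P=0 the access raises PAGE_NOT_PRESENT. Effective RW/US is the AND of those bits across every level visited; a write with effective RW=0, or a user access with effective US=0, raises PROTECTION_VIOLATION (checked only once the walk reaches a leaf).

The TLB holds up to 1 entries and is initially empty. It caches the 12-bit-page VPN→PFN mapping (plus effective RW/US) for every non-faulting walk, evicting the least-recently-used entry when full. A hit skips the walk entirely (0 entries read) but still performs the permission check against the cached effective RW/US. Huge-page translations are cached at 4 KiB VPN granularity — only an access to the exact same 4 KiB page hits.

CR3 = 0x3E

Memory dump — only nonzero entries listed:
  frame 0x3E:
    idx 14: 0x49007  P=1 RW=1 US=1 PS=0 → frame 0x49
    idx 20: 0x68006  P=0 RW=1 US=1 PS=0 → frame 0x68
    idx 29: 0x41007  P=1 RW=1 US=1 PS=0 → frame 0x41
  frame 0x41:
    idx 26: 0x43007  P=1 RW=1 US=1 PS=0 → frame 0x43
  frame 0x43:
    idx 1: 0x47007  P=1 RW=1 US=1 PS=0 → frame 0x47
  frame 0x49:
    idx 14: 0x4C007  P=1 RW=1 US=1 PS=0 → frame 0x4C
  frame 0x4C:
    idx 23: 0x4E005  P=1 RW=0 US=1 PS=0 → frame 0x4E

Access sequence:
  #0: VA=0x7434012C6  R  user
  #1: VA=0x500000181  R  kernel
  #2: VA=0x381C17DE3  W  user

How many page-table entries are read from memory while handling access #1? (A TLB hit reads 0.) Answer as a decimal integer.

Walk each access:
#0 VA=0x7434012C6 (r,user):
  L0 @0x3E[29] → 0x41007  P=1,RW=1,US=1,PS=0
  L1 @0x41[26] → 0x43007  P=1,RW=1,US=1,PS=0
  L2 @0x43[1] → 0x47007  P=1,RW=1,US=1,PS=0
  ⇒ phys 0x472C6  [3 reads]
#1 VA=0x500000181 (r,kernel):
  L0 @0x3E[20] → 0x68006  P=0,RW=1,US=1,PS=0
  ✗ PAGE_NOT_PRESENT  [1 reads]
#2 VA=0x381C17DE3 (w,user):
  L0 @0x3E[14] → 0x49007  P=1,RW=1,US=1,PS=0
  L1 @0x49[14] → 0x4C007  P=1,RW=1,US=1,PS=0
  L2 @0x4C[23] → 0x4E005  P=1,RW=0,US=1,PS=0
  ✗ PROTECTION_VIOLATION  [3 reads]

Entries read for #1: 1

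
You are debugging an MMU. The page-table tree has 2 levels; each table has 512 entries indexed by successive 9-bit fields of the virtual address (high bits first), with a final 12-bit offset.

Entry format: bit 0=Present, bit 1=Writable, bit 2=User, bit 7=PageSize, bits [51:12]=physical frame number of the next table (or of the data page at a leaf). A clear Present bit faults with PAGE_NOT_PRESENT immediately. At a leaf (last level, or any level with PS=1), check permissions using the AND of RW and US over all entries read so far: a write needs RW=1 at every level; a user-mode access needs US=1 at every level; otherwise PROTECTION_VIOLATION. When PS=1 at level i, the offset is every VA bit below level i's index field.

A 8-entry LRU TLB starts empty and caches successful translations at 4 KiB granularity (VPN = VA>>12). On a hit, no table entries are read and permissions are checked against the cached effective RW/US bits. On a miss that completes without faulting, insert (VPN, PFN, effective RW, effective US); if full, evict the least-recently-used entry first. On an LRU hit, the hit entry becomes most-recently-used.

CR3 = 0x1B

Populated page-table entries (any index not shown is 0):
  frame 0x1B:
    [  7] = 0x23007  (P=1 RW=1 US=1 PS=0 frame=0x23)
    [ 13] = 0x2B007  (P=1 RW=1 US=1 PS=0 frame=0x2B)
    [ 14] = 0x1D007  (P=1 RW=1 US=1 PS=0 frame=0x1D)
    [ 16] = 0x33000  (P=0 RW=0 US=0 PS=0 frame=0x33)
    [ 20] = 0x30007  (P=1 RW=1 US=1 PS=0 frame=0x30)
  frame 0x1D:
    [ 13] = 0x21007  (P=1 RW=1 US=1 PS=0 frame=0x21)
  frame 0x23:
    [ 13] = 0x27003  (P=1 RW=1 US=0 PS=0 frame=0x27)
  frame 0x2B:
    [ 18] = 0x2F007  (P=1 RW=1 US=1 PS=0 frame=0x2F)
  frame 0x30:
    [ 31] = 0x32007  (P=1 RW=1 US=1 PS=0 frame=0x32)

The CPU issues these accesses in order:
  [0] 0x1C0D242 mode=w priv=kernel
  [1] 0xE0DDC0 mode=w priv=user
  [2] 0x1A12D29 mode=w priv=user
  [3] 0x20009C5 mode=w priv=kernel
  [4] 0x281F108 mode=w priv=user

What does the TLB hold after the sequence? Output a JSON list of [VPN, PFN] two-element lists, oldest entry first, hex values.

Trace:
#0 VA=0x1C0D242 (w,kernel):
  L0: frame=0x1B idx=14 entry=0x1D007 [P=1 RW=1 US=1 PS=0]
  L1: frame=0x1D idx=13 entry=0x21007 [P=1 RW=1 US=1 PS=0]
  ⇒ phys 0x21242  [2 reads]
#1 VA=0xE0DDC0 (w,user):
  L0: frame=0x1B idx=7 entry=0x23007 [P=1 RW=1 US=1 PS=0]
  L1: frame=0x23 idx=13 entry=0x27003 [P=1 RW=1 US=0 PS=0]
  ⇒ fault: PROTECTION_VIOLATION  — 2 lookups
#2 VA=0x1A12D29 (w,user):
  L0: frame=0x1B idx=13 entry=0x2B007 [P=1 RW=1 US=1 PS=0]
  L1: frame=0x2B idx=18 entry=0x2F007 [P=1 RW=1 US=1 PS=0]
  ⇒ phys 0x2FD29  [2 reads]
#3 VA=0x20009C5 (w,kernel):
  L0: frame=0x1B idx=16 entry=0x33000 [P=0 RW=0 US=0 PS=0]
  ⇒ fault: PAGE_NOT_PRESENT  — 1 lookups
#4 VA=0x281F108 (w,user):
  L0: frame=0x1B idx=20 entry=0x30007 [P=1 RW=1 US=1 PS=0]
  L1: frame=0x30 idx=31 entry=0x32007 [P=1 RW=1 US=1 PS=0]
  ⇒ phys 0x32108  [2 reads]

TLB: [["0x1C0D", "0x21"], ["0x1A12", "0x2F"], ["0x281F", "0x32"]]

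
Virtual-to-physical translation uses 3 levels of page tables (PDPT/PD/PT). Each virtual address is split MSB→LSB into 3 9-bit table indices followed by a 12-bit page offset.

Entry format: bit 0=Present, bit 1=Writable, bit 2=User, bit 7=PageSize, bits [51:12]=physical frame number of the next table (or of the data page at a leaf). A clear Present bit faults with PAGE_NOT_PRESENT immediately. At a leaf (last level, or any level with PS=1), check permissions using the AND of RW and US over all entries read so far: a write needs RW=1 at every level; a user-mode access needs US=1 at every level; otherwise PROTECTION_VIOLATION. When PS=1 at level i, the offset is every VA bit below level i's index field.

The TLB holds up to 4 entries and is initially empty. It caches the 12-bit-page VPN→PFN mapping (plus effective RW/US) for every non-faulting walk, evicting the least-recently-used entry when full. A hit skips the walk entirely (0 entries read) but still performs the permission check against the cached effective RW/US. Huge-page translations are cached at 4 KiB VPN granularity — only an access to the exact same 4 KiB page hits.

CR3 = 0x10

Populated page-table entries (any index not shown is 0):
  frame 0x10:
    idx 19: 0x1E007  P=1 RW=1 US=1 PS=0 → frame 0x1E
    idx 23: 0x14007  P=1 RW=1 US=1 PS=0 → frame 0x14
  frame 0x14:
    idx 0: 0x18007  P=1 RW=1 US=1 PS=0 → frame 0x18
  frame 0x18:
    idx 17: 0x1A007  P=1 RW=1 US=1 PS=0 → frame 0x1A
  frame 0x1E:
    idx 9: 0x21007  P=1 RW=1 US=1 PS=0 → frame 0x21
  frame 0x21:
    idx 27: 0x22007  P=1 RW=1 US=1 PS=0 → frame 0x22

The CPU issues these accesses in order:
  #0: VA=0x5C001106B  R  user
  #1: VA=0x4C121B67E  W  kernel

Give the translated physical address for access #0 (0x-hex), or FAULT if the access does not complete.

Per-access translation:
#0 VA=0x5C001106B (r,user):
  L0: frame=0x10 idx=23 entry=0x14007 [P=1 RW=1 US=1 PS=0]
  L1: frame=0x14 idx=0 entry=0x18007 [P=1 RW=1 US=1 PS=0]
  L2: frame=0x18 idx=17 entry=0x1A007 [P=1 RW=1 US=1 PS=0]
  ⇒ phys 0x1A06B  [3 reads]
#1 VA=0x4C121B67E (w,kernel):
  L0: frame=0x10 idx=19 entry=0x1E007 [P=1 RW=1 US=1 PS=0]
  L1: frame=0x1E idx=9 entry=0x21007 [P=1 RW=1 US=1 PS=0]
  L2: frame=0x21 idx=27 entry=0x22007 [P=1 RW=1 US=1 PS=0]
  ⇒ phys 0x2267E  [3 reads]

Access #0 PA: 0x1A06B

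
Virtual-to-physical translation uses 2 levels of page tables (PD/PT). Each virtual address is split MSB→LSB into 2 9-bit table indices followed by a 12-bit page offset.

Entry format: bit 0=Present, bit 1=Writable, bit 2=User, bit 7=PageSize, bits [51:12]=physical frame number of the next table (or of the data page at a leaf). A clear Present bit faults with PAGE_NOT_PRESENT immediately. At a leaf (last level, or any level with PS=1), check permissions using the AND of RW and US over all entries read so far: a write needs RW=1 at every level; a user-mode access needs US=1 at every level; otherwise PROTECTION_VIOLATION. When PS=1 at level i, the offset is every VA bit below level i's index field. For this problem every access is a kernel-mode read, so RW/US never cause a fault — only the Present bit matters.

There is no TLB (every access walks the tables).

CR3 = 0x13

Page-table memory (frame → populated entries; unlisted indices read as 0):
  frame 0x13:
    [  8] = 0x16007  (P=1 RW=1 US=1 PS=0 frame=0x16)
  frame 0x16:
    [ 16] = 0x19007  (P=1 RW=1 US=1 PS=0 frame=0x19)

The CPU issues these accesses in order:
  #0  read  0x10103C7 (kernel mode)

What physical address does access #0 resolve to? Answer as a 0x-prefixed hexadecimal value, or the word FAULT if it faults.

Per-access translation:
#0 VA=0x10103C7 (r,kernel):
  lvl0: tbl 0x13, slot 8 ⇒ 0x16007 (P1/RW1/US1/PS0)
  lvl1: tbl 0x16, slot 16 ⇒ 0x19007 (P1/RW1/US1/PS0)
  ⇒ phys 0x193C7  [2 reads]

Access #0 PA: 0x193C7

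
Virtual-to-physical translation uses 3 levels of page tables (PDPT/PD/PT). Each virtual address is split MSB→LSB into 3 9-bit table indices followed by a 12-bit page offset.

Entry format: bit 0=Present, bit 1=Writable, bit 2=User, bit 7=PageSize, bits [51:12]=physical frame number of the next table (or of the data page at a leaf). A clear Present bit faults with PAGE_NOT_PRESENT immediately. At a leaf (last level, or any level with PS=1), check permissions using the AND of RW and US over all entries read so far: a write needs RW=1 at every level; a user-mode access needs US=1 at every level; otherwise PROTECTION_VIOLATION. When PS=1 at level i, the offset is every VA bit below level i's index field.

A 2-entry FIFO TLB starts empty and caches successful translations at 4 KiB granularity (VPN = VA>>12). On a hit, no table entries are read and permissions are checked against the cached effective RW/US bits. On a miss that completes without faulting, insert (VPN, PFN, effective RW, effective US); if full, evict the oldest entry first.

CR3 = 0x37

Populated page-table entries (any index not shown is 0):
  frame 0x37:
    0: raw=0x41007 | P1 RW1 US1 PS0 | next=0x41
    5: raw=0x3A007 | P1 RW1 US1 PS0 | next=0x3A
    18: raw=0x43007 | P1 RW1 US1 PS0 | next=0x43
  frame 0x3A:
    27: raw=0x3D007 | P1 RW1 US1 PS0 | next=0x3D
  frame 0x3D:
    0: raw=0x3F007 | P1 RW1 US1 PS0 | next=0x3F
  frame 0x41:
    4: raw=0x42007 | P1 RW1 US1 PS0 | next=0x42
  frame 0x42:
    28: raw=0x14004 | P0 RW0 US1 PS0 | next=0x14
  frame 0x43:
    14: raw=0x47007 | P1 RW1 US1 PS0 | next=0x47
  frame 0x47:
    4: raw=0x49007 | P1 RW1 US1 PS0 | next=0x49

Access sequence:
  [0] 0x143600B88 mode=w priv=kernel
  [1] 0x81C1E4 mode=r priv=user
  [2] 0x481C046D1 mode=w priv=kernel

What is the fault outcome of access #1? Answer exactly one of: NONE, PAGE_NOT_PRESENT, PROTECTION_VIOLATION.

Walk each access:
#0 VA=0x143600B88 (w,kernel):
  lvl0: tbl 0x37, slot 5 ⇒ 0x3A007 (P1/RW1/US1/PS0)
  lvl1: tbl 0x3A, slot 27 ⇒ 0x3D007 (P1/RW1/US1/PS0)
  lvl2: tbl 0x3D, slot 0 ⇒ 0x3F007 (P1/RW1/US1/PS0)
  ⇒ phys 0x3FB88  [3 reads]
#1 VA=0x81C1E4 (r,user):
  lvl0: tbl 0x37, slot 0 ⇒ 0x41007 (P1/RW1/US1/PS0)
  lvl1: tbl 0x41, slot 4 ⇒ 0x42007 (P1/RW1/US1/PS0)
  lvl2: tbl 0x42, slot 28 ⇒ 0x14004 (P0/RW0/US1/PS0)
  → PAGE_NOT_PRESENT  (3 entries read)
#2 VA=0x481C046D1 (w,kernel):
  lvl0: tbl 0x37, slot 18 ⇒ 0x43007 (P1/RW1/US1/PS0)
  lvl1: tbl 0x43, slot 14 ⇒ 0x47007 (P1/RW1/US1/PS0)
  lvl2: tbl 0x47, slot 4 ⇒ 0x49007 (P1/RW1/US1/PS0)
  ⇒ phys 0x496D1  [3 reads]

Access #1 fault: PAGE_NOT_PRESENT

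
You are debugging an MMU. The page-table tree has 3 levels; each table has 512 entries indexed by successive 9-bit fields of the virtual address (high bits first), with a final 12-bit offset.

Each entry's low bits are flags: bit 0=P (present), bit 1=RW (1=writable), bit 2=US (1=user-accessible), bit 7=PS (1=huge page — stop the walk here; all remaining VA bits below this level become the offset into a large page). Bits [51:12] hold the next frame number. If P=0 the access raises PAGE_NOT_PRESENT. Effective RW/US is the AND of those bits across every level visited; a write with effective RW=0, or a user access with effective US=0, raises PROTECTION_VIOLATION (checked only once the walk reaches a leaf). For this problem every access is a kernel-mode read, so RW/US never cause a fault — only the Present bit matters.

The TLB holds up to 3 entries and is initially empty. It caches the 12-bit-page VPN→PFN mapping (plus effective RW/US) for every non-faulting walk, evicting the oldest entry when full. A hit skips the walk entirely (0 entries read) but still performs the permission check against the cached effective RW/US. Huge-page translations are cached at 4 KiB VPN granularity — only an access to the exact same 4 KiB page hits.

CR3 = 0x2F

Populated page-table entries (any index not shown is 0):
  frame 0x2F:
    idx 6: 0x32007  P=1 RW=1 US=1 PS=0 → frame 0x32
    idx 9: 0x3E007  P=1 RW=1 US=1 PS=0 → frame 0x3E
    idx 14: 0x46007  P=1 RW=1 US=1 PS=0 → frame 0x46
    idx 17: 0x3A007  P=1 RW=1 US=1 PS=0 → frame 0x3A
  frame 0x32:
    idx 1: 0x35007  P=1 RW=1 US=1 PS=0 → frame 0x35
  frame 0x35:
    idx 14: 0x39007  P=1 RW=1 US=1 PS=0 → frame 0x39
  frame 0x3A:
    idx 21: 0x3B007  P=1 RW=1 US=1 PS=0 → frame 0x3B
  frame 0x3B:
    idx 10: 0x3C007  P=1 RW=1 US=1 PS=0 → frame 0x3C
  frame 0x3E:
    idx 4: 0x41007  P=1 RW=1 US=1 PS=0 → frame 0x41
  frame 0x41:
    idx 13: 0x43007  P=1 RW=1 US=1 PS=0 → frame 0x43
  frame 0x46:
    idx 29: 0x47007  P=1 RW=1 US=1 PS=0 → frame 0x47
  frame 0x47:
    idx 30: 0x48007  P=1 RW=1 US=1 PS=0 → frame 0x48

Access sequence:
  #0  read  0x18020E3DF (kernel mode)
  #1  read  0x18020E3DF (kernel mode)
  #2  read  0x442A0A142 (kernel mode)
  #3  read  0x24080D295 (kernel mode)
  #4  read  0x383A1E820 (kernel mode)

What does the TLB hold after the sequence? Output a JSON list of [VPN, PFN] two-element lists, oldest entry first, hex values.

Per-access translation:
#0 VA=0x18020E3DF (r,kernel):
  L0: frame=0x2F idx=6 entry=0x32007 [P=1 RW=1 US=1 PS=0]
  L1: frame=0x32 idx=1 entry=0x35007 [P=1 RW=1 US=1 PS=0]
  L2: frame=0x35 idx=14 entry=0x39007 [P=1 RW=1 US=1 PS=0]
  → PA=0x393DF  (3 entries read)
#1 VA=0x18020E3DF (r,kernel):
  TLB hit vpn=0x18020E → PA=0x393DF
#2 VA=0x442A0A142 (r,kernel):
  L0: frame=0x2F idx=17 entry=0x3A007 [P=1 RW=1 US=1 PS=0]
  L1: frame=0x3A idx=21 entry=0x3B007 [P=1 RW=1 US=1 PS=0]
  L2: frame=0x3B idx=10 entry=0x3C007 [P=1 RW=1 US=1 PS=0]
  → PA=0x3C142  (3 entries read)
#3 VA=0x24080D295 (r,kernel):
  L0: frame=0x2F idx=9 entry=0x3E007 [P=1 RW=1 US=1 PS=0]
  L1: frame=0x3E idx=4 entry=0x41007 [P=1 RW=1 US=1 PS=0]
  L2: frame=0x41 idx=13 entry=0x43007 [P=1 RW=1 US=1 PS=0]
  → PA=0x43295  (3 entries read)
#4 VA=0x383A1E820 (r,kernel):
  L0: frame=0x2F idx=14 entry=0x46007 [P=1 RW=1 US=1 PS=0]
  L1: frame=0x46 idx=29 entry=0x47007 [P=1 RW=1 US=1 PS=0]
  L2: frame=0x47 idx=30 entry=0x48007 [P=1 RW=1 US=1 PS=0]
  → PA=0x48820  (3 entries read)

TLB: [["0x442A0A", "0x3C"], ["0x24080D", "0x43"], ["0x383A1E", "0x48"]]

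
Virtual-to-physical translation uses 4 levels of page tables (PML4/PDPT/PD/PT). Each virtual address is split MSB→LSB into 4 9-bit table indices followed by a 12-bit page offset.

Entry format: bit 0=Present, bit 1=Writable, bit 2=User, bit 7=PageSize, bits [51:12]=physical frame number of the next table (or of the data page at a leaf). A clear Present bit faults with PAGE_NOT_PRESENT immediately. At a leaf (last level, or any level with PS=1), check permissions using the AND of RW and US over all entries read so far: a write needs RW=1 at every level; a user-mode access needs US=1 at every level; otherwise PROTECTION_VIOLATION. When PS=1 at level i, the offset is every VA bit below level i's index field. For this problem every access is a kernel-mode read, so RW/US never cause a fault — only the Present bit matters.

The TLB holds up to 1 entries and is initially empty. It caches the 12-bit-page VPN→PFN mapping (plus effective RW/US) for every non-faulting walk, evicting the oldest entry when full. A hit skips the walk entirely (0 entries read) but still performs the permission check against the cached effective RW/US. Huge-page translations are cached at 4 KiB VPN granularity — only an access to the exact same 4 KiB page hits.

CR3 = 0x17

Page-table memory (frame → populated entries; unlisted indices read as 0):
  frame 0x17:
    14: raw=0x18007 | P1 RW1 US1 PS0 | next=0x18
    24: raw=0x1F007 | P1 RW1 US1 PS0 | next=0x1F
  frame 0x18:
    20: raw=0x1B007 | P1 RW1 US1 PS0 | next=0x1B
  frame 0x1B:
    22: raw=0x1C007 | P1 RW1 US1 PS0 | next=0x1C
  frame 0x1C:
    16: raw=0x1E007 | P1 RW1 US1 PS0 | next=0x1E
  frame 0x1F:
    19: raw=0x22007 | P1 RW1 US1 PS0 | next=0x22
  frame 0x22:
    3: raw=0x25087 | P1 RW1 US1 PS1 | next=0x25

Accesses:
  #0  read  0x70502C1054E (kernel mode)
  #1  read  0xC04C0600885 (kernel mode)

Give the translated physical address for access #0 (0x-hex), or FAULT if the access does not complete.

Trace:
#0 VA=0x70502C1054E (r,kernel):
  L0 @0x17[14] → 0x18007  P=1,RW=1,US=1,PS=0
  L1 @0x18[20] → 0x1B007  P=1,RW=1,US=1,PS=0
  L2 @0x1B[22] → 0x1C007  P=1,RW=1,US=1,PS=0
  L3 @0x1C[16] → 0x1E007  P=1,RW=1,US=1,PS=0
  → PA=0x1E54E  (4 entries read)
#1 VA=0xC04C0600885 (r,kernel):
  L0 @0x17[24] → 0x1F007  P=1,RW=1,US=1,PS=0
  L1 @0x1F[19] → 0x22007  P=1,RW=1,US=1,PS=0
  L2 @0x22[3] → 0x25087  P=1,RW=1,US=1,PS=1
  → PA=0x25885 (huge @L2)  (3 entries read)

Access #0 PA: 0x1E54E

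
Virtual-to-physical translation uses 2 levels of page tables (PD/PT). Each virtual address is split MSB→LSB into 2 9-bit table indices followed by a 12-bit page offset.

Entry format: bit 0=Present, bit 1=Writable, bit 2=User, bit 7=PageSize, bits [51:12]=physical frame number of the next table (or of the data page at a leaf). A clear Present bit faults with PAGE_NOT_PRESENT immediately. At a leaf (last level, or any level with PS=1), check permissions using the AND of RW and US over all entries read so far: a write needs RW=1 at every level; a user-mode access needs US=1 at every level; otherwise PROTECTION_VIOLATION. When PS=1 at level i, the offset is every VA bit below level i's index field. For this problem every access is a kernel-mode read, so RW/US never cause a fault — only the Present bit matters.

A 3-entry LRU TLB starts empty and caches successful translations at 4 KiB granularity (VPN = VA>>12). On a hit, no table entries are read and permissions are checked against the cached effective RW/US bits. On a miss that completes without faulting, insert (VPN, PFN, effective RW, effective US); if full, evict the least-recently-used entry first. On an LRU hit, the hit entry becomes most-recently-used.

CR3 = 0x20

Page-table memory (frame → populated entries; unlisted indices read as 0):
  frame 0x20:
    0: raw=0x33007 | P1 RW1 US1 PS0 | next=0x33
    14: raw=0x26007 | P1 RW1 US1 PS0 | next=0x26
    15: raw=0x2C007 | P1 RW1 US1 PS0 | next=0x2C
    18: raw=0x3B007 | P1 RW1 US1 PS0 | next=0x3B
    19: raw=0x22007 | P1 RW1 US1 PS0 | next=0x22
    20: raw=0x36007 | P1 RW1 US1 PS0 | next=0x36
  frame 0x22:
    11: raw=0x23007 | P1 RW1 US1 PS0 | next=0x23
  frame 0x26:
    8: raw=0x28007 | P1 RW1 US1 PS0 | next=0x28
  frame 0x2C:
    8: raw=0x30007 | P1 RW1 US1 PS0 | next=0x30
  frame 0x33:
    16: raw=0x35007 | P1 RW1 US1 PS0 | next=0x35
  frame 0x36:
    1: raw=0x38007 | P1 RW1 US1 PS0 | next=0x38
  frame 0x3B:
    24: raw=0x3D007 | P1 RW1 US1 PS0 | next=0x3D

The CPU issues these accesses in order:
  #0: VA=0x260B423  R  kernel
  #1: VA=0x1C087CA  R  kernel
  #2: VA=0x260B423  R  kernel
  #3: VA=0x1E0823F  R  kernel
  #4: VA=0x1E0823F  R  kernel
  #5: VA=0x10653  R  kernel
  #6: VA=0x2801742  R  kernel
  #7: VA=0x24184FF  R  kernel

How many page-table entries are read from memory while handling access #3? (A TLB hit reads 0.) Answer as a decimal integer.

Trace:
#0 VA=0x260B423 (r,kernel):
  lvl0: tbl 0x20, slot 19 ⇒ 0x22007 (P1/RW1/US1/PS0)
  lvl1: tbl 0x22, slot 11 ⇒ 0x23007 (P1/RW1/US1/PS0)
  → PA=0x23423  (2 entries read)
#1 VA=0x1C087CA (r,kernel):
  lvl0: tbl 0x20, slot 14 ⇒ 0x26007 (P1/RW1/US1/PS0)
  lvl1: tbl 0x26, slot 8 ⇒ 0x28007 (P1/RW1/US1/PS0)
  → PA=0x287CA  (2 entries read)
#2 VA=0x260B423 (r,kernel):
  TLB hit vpn=0x260B → PA=0x23423
#3 VA=0x1E0823F (r,kernel):
  lvl0: tbl 0x20, slot 15 ⇒ 0x2C007 (P1/RW1/US1/PS0)
  lvl1: tbl 0x2C, slot 8 ⇒ 0x30007 (P1/RW1/US1/PS0)
  → PA=0x3023F  (2 entries read)
#4 VA=0x1E0823F (r,kernel):
  TLB hit vpn=0x1E08 → PA=0x3023F
#5 VA=0x10653 (r,kernel):
  lvl0: tbl 0x20, slot 0 ⇒ 0x33007 (P1/RW1/US1/PS0)
  lvl1: tbl 0x33, slot 16 ⇒ 0x35007 (P1/RW1/US1/PS0)
  → PA=0x35653  (2 entries read)
#6 VA=0x2801742 (r,kernel):
  lvl0: tbl 0x20, slot 20 ⇒ 0x36007 (P1/RW1/US1/PS0)
  lvl1: tbl 0x36, slot 1 ⇒ 0x38007 (P1/RW1/US1/PS0)
  → PA=0x38742  (2 entries read)
#7 VA=0x24184FF (r,kernel):
  lvl0: tbl 0x20, slot 18 ⇒ 0x3B007 (P1/RW1/US1/PS0)
  lvl1: tbl 0x3B, slot 24 ⇒ 0x3D007 (P1/RW1/US1/PS0)
  → PA=0x3D4FF  (2 entries read)

Entries read for #3: 2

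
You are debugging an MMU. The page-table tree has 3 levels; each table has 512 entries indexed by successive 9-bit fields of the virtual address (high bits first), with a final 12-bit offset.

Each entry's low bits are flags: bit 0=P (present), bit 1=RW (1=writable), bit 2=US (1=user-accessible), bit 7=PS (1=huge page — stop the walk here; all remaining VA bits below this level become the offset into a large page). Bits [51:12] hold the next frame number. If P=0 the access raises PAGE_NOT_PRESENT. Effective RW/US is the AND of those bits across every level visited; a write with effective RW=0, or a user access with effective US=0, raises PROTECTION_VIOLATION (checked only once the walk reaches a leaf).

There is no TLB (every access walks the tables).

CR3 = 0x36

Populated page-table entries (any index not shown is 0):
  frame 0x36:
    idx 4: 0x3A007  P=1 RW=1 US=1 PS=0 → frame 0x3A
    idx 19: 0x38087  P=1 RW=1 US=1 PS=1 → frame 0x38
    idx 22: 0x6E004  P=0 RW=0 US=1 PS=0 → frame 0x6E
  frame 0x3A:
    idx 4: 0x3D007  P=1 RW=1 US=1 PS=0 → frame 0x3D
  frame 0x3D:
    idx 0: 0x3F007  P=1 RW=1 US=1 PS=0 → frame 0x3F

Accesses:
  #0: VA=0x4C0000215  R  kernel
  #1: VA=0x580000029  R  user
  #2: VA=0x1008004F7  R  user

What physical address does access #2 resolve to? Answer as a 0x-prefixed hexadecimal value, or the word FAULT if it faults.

Walk each access:
#0 VA=0x4C0000215 (r,kernel):
  L0 @0x36[19] → 0x38087  P=1,RW=1,US=1,PS=1
  ✓ 0x38215 (huge @L0)  — 1 lookups
#1 VA=0x580000029 (r,user):
  L0 @0x36[22] → 0x6E004  P=0,RW=0,US=1,PS=0
  → PAGE_NOT_PRESENT  (1 entries read)
#2 VA=0x1008004F7 (r,user):
  L0 @0x36[4] → 0x3A007  P=1,RW=1,US=1,PS=0
  L1 @0x3A[4] → 0x3D007  P=1,RW=1,US=1,PS=0
  L2 @0x3D[0] → 0x3F007  P=1,RW=1,US=1,PS=0
  ✓ 0x3F4F7  — 3 lookups

Access #2 PA: 0x3F4F7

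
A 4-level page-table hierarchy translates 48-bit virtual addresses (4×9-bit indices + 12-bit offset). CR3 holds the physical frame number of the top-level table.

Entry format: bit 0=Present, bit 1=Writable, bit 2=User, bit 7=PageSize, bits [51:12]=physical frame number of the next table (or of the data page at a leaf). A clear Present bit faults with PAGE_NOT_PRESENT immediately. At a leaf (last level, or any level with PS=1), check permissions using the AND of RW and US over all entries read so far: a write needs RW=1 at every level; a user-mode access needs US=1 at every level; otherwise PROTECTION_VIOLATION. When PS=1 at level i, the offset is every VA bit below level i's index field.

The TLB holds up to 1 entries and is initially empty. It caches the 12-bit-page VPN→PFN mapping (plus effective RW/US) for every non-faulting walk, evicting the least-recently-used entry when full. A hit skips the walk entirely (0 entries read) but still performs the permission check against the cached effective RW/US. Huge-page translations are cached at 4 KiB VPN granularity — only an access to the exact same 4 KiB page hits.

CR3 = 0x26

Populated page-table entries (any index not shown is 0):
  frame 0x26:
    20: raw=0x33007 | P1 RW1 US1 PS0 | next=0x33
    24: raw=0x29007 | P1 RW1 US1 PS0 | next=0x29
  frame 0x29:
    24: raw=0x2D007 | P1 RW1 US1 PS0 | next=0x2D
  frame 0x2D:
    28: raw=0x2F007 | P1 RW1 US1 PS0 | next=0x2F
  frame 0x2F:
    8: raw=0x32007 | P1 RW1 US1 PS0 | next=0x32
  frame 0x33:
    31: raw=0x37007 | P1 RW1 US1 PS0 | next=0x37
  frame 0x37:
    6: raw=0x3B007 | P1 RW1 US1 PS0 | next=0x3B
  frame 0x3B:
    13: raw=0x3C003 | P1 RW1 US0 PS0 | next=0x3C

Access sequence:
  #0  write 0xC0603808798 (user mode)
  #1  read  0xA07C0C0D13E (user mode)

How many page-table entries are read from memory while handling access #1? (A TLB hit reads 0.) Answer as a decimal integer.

Trace:
#0 VA=0xC0603808798 (w,user):
  [0] read 0x26 idx=24: raw=0x29007 flags P=1 W=1 U=1 S=0
  [1] read 0x29 idx=24: raw=0x2D007 flags P=1 W=1 U=1 S=0
  [2] read 0x2D idx=28: raw=0x2F007 flags P=1 W=1 U=1 S=0
  [3] read 0x2F idx=8: raw=0x32007 flags P=1 W=1 U=1 S=0
  → PA=0x32798  (4 entries read)
#1 VA=0xA07C0C0D13E (r,user):
  [0] read 0x26 idx=20: raw=0x33007 flags P=1 W=1 U=1 S=0
  [1] read 0x33 idx=31: raw=0x37007 flags P=1 W=1 U=1 S=0
  [2] read 0x37 idx=6: raw=0x3B007 flags P=1 W=1 U=1 S=0
  [3] read 0x3B idx=13: raw=0x3C003 flags P=1 W=1 U=0 S=0
  ⇒ fault: PROTECTION_VIOLATION  — 4 lookups

Entries read for #1: 4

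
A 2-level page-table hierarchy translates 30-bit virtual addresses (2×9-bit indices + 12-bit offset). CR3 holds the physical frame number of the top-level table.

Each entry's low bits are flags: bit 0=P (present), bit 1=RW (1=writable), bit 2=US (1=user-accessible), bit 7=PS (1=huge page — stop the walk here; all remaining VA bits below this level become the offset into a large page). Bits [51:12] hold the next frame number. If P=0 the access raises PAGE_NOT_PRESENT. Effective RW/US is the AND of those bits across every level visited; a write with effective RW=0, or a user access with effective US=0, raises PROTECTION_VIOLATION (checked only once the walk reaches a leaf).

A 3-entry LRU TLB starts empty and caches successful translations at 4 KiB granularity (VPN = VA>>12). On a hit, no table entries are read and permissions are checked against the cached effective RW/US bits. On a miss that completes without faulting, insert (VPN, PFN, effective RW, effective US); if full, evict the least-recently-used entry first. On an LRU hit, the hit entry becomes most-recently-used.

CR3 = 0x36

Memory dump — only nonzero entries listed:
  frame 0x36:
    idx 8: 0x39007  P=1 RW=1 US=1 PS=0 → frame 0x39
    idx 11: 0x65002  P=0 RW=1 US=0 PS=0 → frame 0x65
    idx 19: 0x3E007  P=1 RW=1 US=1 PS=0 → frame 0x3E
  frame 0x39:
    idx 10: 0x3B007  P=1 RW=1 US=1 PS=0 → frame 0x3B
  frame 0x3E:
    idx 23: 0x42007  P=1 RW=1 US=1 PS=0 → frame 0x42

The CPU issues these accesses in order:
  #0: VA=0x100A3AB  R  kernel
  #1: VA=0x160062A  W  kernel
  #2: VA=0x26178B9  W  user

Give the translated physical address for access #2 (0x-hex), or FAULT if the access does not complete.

Trace:
#0 VA=0x100A3AB (r,kernel):
  [0] read 0x36 idx=8: raw=0x39007 flags P=1 W=1 U=1 S=0
  [1] read 0x39 idx=10: raw=0x3B007 flags P=1 W=1 U=1 S=0
  → PA=0x3B3AB  (2 entries read)
#1 VA=0x160062A (w,kernel):
  [0] read 0x36 idx=11: raw=0x65002 flags P=0 W=1 U=0 S=0
  ⇒ fault: PAGE_NOT_PRESENT  — 1 lookups
#2 VA=0x26178B9 (w,user):
  [0] read 0x36 idx=19: raw=0x3E007 flags P=1 W=1 U=1 S=0
  [1] read 0x3E idx=23: raw=0x42007 flags P=1 W=1 U=1 S=0
  → PA=0x428B9  (2 entries read)

Access #2 PA: 0x428B9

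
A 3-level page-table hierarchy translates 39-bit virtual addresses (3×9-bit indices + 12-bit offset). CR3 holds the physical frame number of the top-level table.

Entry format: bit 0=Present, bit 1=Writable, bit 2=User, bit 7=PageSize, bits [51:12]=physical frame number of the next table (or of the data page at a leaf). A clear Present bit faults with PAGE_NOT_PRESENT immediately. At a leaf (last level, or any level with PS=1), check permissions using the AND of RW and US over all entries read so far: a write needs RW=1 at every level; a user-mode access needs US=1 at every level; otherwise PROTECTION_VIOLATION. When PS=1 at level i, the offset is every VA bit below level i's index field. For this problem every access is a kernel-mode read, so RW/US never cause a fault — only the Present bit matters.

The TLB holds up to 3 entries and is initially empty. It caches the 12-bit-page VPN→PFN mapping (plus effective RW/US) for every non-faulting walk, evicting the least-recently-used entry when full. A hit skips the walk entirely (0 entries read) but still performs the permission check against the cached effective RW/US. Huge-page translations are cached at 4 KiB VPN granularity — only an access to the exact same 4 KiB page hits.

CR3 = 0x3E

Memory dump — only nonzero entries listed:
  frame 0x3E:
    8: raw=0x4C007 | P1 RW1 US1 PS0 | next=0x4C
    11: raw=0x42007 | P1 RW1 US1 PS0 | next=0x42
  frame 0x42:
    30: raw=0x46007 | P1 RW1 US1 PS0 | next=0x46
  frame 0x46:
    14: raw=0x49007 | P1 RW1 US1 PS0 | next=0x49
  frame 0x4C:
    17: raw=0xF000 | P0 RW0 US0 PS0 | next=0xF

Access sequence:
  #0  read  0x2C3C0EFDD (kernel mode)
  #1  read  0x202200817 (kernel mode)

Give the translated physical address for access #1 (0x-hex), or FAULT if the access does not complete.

Trace:
#0 VA=0x2C3C0EFDD (r,kernel):
  L0: frame=0x3E idx=11 entry=0x42007 [P=1 RW=1 US=1 PS=0]
  L1: frame=0x42 idx=30 entry=0x46007 [P=1 RW=1 US=1 PS=0]
  L2: frame=0x46 idx=14 entry=0x49007 [P=1 RW=1 US=1 PS=0]
  ⇒ phys 0x49FDD  [3 reads]
#1 VA=0x202200817 (r,kernel):
  L0: frame=0x3E idx=8 entry=0x4C007 [P=1 RW=1 US=1 PS=0]
  L1: frame=0x4C idx=17 entry=0xF000 [P=0 RW=0 US=0 PS=0]
  ⇒ fault: PAGE_NOT_PRESENT  — 2 lookups

Access #1 PA: FAULT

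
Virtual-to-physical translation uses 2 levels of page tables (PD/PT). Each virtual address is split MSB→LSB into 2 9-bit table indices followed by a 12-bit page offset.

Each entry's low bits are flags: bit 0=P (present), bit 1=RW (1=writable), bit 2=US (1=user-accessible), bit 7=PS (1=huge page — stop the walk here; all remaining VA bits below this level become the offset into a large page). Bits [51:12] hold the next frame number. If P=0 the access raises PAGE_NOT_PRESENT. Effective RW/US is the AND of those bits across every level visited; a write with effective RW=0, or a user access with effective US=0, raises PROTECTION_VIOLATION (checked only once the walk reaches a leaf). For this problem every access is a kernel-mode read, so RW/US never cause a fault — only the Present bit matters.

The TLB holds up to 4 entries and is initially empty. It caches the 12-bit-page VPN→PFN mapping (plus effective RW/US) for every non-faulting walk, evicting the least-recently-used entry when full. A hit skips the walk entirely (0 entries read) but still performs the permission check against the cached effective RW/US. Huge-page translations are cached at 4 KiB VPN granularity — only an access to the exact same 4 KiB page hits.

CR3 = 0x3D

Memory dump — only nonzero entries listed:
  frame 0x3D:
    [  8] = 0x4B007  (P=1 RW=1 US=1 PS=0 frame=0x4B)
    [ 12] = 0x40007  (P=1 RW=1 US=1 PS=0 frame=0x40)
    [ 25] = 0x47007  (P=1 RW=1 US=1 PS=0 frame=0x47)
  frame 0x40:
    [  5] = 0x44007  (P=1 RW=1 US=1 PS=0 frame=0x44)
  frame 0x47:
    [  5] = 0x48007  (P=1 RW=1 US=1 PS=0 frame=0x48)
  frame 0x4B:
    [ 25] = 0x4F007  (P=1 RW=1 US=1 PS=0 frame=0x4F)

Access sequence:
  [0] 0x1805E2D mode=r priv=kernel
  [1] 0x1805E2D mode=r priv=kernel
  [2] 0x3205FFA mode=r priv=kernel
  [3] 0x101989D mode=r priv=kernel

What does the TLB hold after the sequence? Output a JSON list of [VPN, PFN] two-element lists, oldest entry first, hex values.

Per-access translation:
#0 VA=0x1805E2D (r,kernel):
  lvl0: tbl 0x3D, slot 12 ⇒ 0x40007 (P1/RW1/US1/PS0)
  lvl1: tbl 0x40, slot 5 ⇒ 0x44007 (P1/RW1/US1/PS0)
  ✓ 0x44E2D  — 2 lookups
#1 VA=0x1805E2D (r,kernel):
  TLB hit vpn=0x1805 → PA=0x44E2D
#2 VA=0x3205FFA (r,kernel):
  lvl0: tbl 0x3D, slot 25 ⇒ 0x47007 (P1/RW1/US1/PS0)
  lvl1: tbl 0x47, slot 5 ⇒ 0x48007 (P1/RW1/US1/PS0)
  ✓ 0x48FFA  — 2 lookups
#3 VA=0x101989D (r,kernel):
  lvl0: tbl 0x3D, slot 8 ⇒ 0x4B007 (P1/RW1/US1/PS0)
  lvl1: tbl 0x4B, slot 25 ⇒ 0x4F007 (P1/RW1/US1/PS0)
  ✓ 0x4F89D  — 2 lookups

TLB: [["0x1805", "0x44"], ["0x3205", "0x48"], ["0x1019", "0x4F"]]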